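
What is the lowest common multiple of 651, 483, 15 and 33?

651 = 3 · 7 · 31; 483 = 3 · 7 · 23; 15 = 3 · 5; 33 = 3 · 11
lcm takes max exponent of each prime: 3 · 5 · 7 · 11 · 23 · 31 = 823515

823515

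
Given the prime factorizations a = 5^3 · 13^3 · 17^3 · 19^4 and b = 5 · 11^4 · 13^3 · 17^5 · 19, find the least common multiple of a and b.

743994664870512108625

max exponent per prime: 5^3 · 11^4 · 13^3 · 17^5 · 19^4 = 743994664870512108625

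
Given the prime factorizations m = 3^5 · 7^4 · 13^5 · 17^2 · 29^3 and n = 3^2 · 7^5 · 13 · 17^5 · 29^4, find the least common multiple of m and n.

1522824424032496655642481

max exponent per prime: 3^5 · 7^5 · 13^5 · 17^5 · 29^4 = 1522824424032496655642481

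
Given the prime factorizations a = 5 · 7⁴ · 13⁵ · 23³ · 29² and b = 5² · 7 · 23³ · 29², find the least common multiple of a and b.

228049137536859275

max exponent per prime: 5² · 7⁴ · 13⁵ · 23³ · 29² = 228049137536859275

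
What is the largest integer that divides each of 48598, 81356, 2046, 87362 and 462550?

22

gcd(48598, 81356): 81356 = 1·48598 + 32758; 48598 = 1·32758 + 15840; 32758 = 2·15840 + 1078; 15840 = 14·1078 + 748; 1078 = 1·748 + 330; 748 = 2·330 + 88; 330 = 3·88 + 66; 88 = 1·66 + 22; 66 = 3·22 + 0 → 22
gcd(22, 2046): 2046 = 93·22 + 0 → 22
gcd(22, 87362): 87362 = 3971·22 + 0 → 22
gcd(22, 462550): 462550 = 21025·22 + 0 → 22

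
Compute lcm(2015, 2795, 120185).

3725735

2015 = 5 · 13 · 31; 2795 = 5 · 13 · 43; 120185 = 5 · 13 · 43²
lcm takes max exponent of each prime: 5 · 13 · 31 · 43² = 3725735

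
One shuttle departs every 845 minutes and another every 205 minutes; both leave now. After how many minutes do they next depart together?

34645

845 = 5 · 13²; 205 = 5 · 41
max exponents: 5 · 13² · 41 = 34645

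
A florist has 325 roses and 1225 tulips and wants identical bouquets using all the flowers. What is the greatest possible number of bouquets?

325 = 5² · 13
1225 = 5² · 7²
Common: 5² = 25

25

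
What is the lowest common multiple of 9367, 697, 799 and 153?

9367 = 17 · 19 · 29; 697 = 17 · 41; 799 = 17 · 47; 153 = 3² · 17
lcm takes max exponent of each prime: 3² · 17 · 19 · 29 · 41 · 47 = 162451881

162451881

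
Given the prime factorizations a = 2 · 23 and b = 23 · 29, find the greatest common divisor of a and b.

min exponent per shared prime: 23 = 23

23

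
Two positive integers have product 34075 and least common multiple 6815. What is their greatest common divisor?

5

From gcd × lcm = ab: gcd = 34075 / 6815 = 5.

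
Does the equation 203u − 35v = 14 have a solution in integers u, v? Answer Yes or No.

Yes

gcd(203, 35): 203 = 5·35 + 28; 35 = 1·28 + 7; 28 = 4·7 + 0 → 7
7 divides 14, so a solution exists.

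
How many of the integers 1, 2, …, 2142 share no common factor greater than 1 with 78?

659

78 = 2·3·13. Inclusion–exclusion on these primes:
2142 − ⌊2142/2⌋ − ⌊2142/3⌋ − ⌊2142/13⌋ + ⌊2142/6⌋ + ⌊2142/26⌋ + ⌊2142/39⌋ − ⌊2142/78⌋ = 659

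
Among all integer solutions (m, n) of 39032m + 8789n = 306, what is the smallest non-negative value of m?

Euclid: 39032 = 4·8789 + 3876; 8789 = 2·3876 + 1037; 3876 = 3·1037 + 765; 1037 = 1·765 + 272; 765 = 2·272 + 221; 272 = 1·221 + 51; 221 = 4·51 + 17; 51 = 3·17 + 0 → gcd = 17; 306 = 17·18.
Back-substitution yields 39032·(161) + 8789·(-715) = 17, so one solution is m = 161·18 = 2898, n = -715·18 = -12870.
Solutions in m differ by 8789/17 = 517; the one in [0, 517) is 2898 mod 517 = 313.

313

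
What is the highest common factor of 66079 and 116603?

66079 = 13² · 17 · 23
116603 = 17 · 19³
Common: 17 = 17

17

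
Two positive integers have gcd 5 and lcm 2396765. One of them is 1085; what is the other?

a·b = gcd·lcm = 5·2396765 = 11983825, so b = 11983825/1085 = 11045.

11045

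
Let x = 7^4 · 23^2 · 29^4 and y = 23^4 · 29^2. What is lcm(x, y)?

475220859792721

max exponent per prime: 7^4 · 23^4 · 29^4 = 475220859792721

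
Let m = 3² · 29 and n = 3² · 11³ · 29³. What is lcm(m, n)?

292155831

max exponent per prime: 3² · 11³ · 29³ = 292155831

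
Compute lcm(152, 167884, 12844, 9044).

6752630248

152 = 2³ · 19; 167884 = 2² · 19 · 47²; 12844 = 2² · 13² · 19; 9044 = 2² · 7 · 17 · 19
lcm takes max exponent of each prime: 2³ · 7 · 13² · 17 · 19 · 47² = 6752630248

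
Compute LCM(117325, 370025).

gcd first: 370025 = 3·117325 + 18050; 117325 = 6·18050 + 9025; 18050 = 2·9025 + 0 → gcd = 9025
lcm = 117325·370025/gcd = 43413183125/9025 = 4810325

4810325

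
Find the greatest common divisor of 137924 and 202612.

Euclid: 202612 = 1·137924 + 64688; 137924 = 2·64688 + 8548; 64688 = 7·8548 + 4852; 8548 = 1·4852 + 3696; 4852 = 1·3696 + 1156; 3696 = 3·1156 + 228; 1156 = 5·228 + 16; 228 = 14·16 + 4; 16 = 4·4 + 0. Last nonzero remainder: 4.

4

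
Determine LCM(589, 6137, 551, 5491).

589 = 19 · 31; 6137 = 17 · 19²; 551 = 19 · 29; 5491 = 17² · 19
lcm takes max exponent of each prime: 17² · 19² · 29 · 31 = 93791771

93791771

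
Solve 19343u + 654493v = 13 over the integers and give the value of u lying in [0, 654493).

286457

Euclid: 654493 = 33·19343 + 16174; 19343 = 1·16174 + 3169; 16174 = 5·3169 + 329; 3169 = 9·329 + 208; 329 = 1·208 + 121; 208 = 1·121 + 87; 121 = 1·87 + 34; 87 = 2·34 + 19; 34 = 1·19 + 15; 19 = 1·15 + 4; 15 = 3·4 + 3; 4 = 1·3 + 1; 3 = 3·1 + 0 → gcd = 1; 13 = 1·13.
Back-substitution yields 19343·(173072) + 654493·(-5115) = 1, so one solution is u = 173072·13 = 2249936, v = -5115·13 = -66495.
Solutions in u differ by 654493/1 = 654493; the one in [0, 654493) is 2249936 mod 654493 = 286457.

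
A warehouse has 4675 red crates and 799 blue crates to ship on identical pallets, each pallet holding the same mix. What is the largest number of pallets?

4675 = 5² · 11 · 17
799 = 17 · 47
Common: 17 = 17

17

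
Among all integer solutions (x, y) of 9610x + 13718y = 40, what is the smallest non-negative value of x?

5196

Reduce mod 13718: 9610x ≡ 40 (mod 13718). With g = gcd(9610, 13718) = 2 dividing 40, divide through: 4805x ≡ 20 (mod 6859).
Since gcd(4805, 6859) = 1, x ≡ 20·(4805)⁻¹ ≡ 5196 (mod 6859). Smallest non-negative: 5196.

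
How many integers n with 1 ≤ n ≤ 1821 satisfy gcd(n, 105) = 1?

105 = 3·5·7. Inclusion–exclusion on these primes:
1821 − ⌊1821/3⌋ − ⌊1821/5⌋ − ⌊1821/7⌋ + ⌊1821/15⌋ + ⌊1821/21⌋ + ⌊1821/35⌋ − ⌊1821/105⌋ = 832

832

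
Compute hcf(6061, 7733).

Euclid: 7733 = 1·6061 + 1672; 6061 = 3·1672 + 1045; 1672 = 1·1045 + 627; 1045 = 1·627 + 418; 627 = 1·418 + 209; 418 = 2·209 + 0. Last nonzero remainder: 209.

209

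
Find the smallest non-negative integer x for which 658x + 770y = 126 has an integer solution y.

47

Reduce mod 770: 658x ≡ 126 (mod 770). With g = gcd(658, 770) = 14 dividing 126, divide through: 47x ≡ 9 (mod 55).
Since gcd(47, 55) = 1, x ≡ 9·(47)⁻¹ ≡ 47 (mod 55). Smallest non-negative: 47.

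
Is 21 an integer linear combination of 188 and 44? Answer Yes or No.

No

By Bézout, 188p + 44q = 21 has integer solutions iff gcd(188, 44) | 21.
Euclid: 188 = 4·44 + 12; 44 = 3·12 + 8; 12 = 1·8 + 4; 8 = 2·4 + 0. gcd = 4; 21 mod 4 = 1. No.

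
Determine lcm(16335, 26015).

gcd first: 26015 = 1·16335 + 9680; 16335 = 1·9680 + 6655; 9680 = 1·6655 + 3025; 6655 = 2·3025 + 605; 3025 = 5·605 + 0 → gcd = 605
lcm = 16335·26015/gcd = 424955025/605 = 702405

702405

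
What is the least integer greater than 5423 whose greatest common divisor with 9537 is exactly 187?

5797

9537 = 187·51. Any a with gcd(a, 9537) = 187 is a multiple of 187, say 187s, with s coprime to 51.
Need s > 5423/187, so s ≥ 30. First s ≥ 30 with gcd(s, 51) = 1 is s = 31. Thus a = 187·31 = 5797.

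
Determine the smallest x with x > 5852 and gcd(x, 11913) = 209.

gcd(x, 11913) = 209 forces 209 | x; write x = 209s. Then gcd(209s, 209·57) = 209·gcd(s, 57), so need gcd(s, 57) = 1.
209s > 5852 gives s ≥ 29. The least s ≥ 29 coprime to 57 is 29, so x = 209·29 = 6061.

6061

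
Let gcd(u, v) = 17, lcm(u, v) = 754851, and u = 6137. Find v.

2091

u·v = gcd·lcm = 17·754851 = 12832467, so v = 12832467/6137 = 2091.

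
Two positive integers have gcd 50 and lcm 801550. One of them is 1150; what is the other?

34850

Using uv = gcd(u,v)·lcm(u,v) = 50·801550 = 40077500, we get v = 40077500/1150 = 34850.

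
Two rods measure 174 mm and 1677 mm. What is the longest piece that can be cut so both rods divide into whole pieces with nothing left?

174 = 2 · 3 · 29
1677 = 3 · 13 · 43
Common: 3 = 3

3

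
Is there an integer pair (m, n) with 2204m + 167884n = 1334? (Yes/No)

By Bézout, 2204m + 167884n = 1334 has integer solutions iff gcd(2204, 167884) | 1334.
Euclid: 167884 = 76·2204 + 380; 2204 = 5·380 + 304; 380 = 1·304 + 76; 304 = 4·76 + 0. gcd = 76; 1334 mod 76 = 42. No.

No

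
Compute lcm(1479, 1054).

91698

gcd first: 1479 = 1·1054 + 425; 1054 = 2·425 + 204; 425 = 2·204 + 17; 204 = 12·17 + 0 → gcd = 17
lcm = 1479·1054/gcd = 1558866/17 = 91698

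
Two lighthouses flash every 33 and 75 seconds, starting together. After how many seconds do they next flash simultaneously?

gcd first: 75 = 2·33 + 9; 33 = 3·9 + 6; 9 = 1·6 + 3; 6 = 2·3 + 0 → gcd = 3
lcm = 33·75/gcd = 2475/3 = 825

825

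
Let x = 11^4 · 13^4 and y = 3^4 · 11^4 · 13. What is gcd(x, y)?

min exponent per shared prime: 11^4 · 13 = 190333

190333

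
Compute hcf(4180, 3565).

5

Euclid: 4180 = 1·3565 + 615; 3565 = 5·615 + 490; 615 = 1·490 + 125; 490 = 3·125 + 115; 125 = 1·115 + 10; 115 = 11·10 + 5; 10 = 2·5 + 0. Last nonzero remainder: 5.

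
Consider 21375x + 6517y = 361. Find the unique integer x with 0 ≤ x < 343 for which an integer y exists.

211

Euclid: 21375 = 3·6517 + 1824; 6517 = 3·1824 + 1045; 1824 = 1·1045 + 779; 1045 = 1·779 + 266; 779 = 2·266 + 247; 266 = 1·247 + 19; 247 = 13·19 + 0 → gcd = 19; 361 = 19·19.
Back-substitution yields 21375·(-25) + 6517·(82) = 19, so one solution is x = -25·19 = -475, y = 82·19 = 1558.
Solutions in x differ by 6517/19 = 343; the one in [0, 343) is -475 mod 343 = 211.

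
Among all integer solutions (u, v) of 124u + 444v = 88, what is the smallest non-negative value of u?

Euclid: 444 = 3·124 + 72; 124 = 1·72 + 52; 72 = 1·52 + 20; 52 = 2·20 + 12; 20 = 1·12 + 8; 12 = 1·8 + 4; 8 = 2·4 + 0 → gcd = 4; 88 = 4·22.
Back-substitution yields 124·(43) + 444·(-12) = 4, so one solution is u = 43·22 = 946, v = -12·22 = -264.
Solutions in u differ by 444/4 = 111; the one in [0, 111) is 946 mod 111 = 58.

58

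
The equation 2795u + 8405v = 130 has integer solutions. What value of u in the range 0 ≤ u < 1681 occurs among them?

821

Euclid: 8405 = 3·2795 + 20; 2795 = 139·20 + 15; 20 = 1·15 + 5; 15 = 3·5 + 0 → gcd = 5; 130 = 5·26.
Back-substitution yields 2795·(-421) + 8405·(140) = 5, so one solution is u = -421·26 = -10946, v = 140·26 = 3640.
Solutions in u differ by 8405/5 = 1681; the one in [0, 1681) is -10946 mod 1681 = 821.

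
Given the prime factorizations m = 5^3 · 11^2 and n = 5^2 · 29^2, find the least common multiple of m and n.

max exponent per prime: 5^3 · 11^2 · 29^2 = 12720125

12720125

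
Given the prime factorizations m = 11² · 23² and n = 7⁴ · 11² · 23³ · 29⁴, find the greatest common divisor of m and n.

64009

min exponent per shared prime: 11² · 23² = 64009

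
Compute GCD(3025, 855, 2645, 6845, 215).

5

3025 = 5² · 11²; 855 = 3² · 5 · 19; 2645 = 5 · 23²; 6845 = 5 · 37²; 215 = 5 · 43
gcd takes min exponent of each prime: 5 = 5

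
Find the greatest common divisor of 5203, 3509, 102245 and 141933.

121

5203 = 11² · 43; 3509 = 11² · 29; 102245 = 5 · 11² · 13²; 141933 = 3 · 11² · 17 · 23
gcd takes min exponent of each prime: 11² = 121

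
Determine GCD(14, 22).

2

14 = 2 · 7
22 = 2 · 11
Common: 2 = 2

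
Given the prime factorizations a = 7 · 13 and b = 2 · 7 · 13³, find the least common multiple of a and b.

30758

max exponent per prime: 2 · 7 · 13³ = 30758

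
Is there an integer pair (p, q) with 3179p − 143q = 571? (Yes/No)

By Bézout, 3179p − 143q = 571 has integer solutions iff gcd(3179, 143) | 571.
Euclid: 3179 = 22·143 + 33; 143 = 4·33 + 11; 33 = 3·11 + 0. gcd = 11; 571 mod 11 = 10. No.

No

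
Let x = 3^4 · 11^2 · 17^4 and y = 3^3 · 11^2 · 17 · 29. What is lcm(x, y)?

max exponent per prime: 3^4 · 11^2 · 17^4 · 29 = 23739090309

23739090309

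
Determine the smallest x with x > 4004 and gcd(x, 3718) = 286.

Multiples of 286 above 4004: 286·15, 286·16, … . Need the cofactor coprime to 3718/286 = 13.
Checking s = 15, 16, … the first with gcd(s, 13) = 1 is s = 15, giving 4290.

4290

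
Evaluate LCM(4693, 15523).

gcd first: 15523 = 3·4693 + 1444; 4693 = 3·1444 + 361; 1444 = 4·361 + 0 → gcd = 361
lcm = 4693·15523/gcd = 72849439/361 = 201799

201799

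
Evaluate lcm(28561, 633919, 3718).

214264622

lcm(28561, 633919) = 28561·633919/gcd = 18105360559/169 = 107132311
lcm(107132311, 3718) = 107132311·3718/gcd = 398317932298/1859 = 214264622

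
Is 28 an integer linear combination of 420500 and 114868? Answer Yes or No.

Yes

gcd(420500, 114868): 420500 = 3·114868 + 75896; 114868 = 1·75896 + 38972; 75896 = 1·38972 + 36924; 38972 = 1·36924 + 2048; 36924 = 18·2048 + 60; 2048 = 34·60 + 8; 60 = 7·8 + 4; 8 = 2·4 + 0 → 4
4 divides 28, so a solution exists.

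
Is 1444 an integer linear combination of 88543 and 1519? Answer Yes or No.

gcd(88543, 1519): 88543 = 58·1519 + 441; 1519 = 3·441 + 196; 441 = 2·196 + 49; 196 = 4·49 + 0 → 49
49 does not divide 1444, so a solution does not exist.

No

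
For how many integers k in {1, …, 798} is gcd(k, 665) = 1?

518

665 = 5·7·19. Inclusion–exclusion on these primes:
798 − ⌊798/5⌋ − ⌊798/7⌋ − ⌊798/19⌋ + ⌊798/35⌋ + ⌊798/95⌋ + ⌊798/133⌋ − ⌊798/665⌋ = 518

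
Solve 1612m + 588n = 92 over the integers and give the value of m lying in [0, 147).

11

gcd(1612, 588) = 4 (Euclid: 1612 = 2·588 + 436; 588 = 1·436 + 152; 436 = 2·152 + 132; 152 = 1·132 + 20; 132 = 6·20 + 12; 20 = 1·12 + 8; 12 = 1·8 + 4; 8 = 2·4 + 0), and 4 | 92.
Extended Euclid: 1612·(58) + 588·(-159) = 4. Scale by 23: m₀ = 1334.
General solution m = m₀ + 147t; reducing mod 147 gives m = 11 (and n = -30).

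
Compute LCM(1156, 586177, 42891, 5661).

13273391988

lcm(1156, 586177) = 1156·586177/gcd = 677620612/17 = 39860036
lcm(39860036, 42891) = 39860036·42891/gcd = 1709636804076/14297 = 119580108
lcm(119580108, 5661) = 119580108·5661/gcd = 676942991388/51 = 13273391988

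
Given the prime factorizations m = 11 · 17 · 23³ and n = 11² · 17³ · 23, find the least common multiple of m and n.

max exponent per prime: 11² · 17³ · 23³ = 7232952991

7232952991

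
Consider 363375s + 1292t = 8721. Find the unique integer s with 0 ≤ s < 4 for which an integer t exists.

3

Euclid: 363375 = 281·1292 + 323; 1292 = 4·323 + 0 → gcd = 323; 8721 = 323·27.
Back-substitution yields 363375·(1) + 1292·(-281) = 323, so one solution is s = 1·27 = 27, t = -281·27 = -7587.
Solutions in s differ by 1292/323 = 4; the one in [0, 4) is 27 mod 4 = 3.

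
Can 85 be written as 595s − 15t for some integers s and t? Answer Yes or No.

Yes

By Bézout, 595s − 15t = 85 has integer solutions iff gcd(595, 15) | 85.
Euclid: 595 = 39·15 + 10; 15 = 1·10 + 5; 10 = 2·5 + 0. gcd = 5; 85 mod 5 = 0. Yes.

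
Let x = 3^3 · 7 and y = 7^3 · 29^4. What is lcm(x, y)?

max exponent per prime: 3^3 · 7^3 · 29^4 = 6550129341

6550129341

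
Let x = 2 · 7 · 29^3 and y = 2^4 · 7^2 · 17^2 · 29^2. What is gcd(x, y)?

min exponent per shared prime: 2 · 7 · 29^2 = 11774

11774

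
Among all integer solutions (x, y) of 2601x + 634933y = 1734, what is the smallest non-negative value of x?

gcd(2601, 634933) = 289 (Euclid: 634933 = 244·2601 + 289; 2601 = 9·289 + 0), and 289 | 1734.
Extended Euclid: 2601·(-244) + 634933·(1) = 289. Scale by 6: x₀ = -1464.
General solution x = x₀ + 2197t; reducing mod 2197 gives x = 733 (and y = -3).

733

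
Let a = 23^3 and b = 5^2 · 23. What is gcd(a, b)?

min exponent per shared prime: 23 = 23

23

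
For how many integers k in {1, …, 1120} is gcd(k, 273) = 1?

590

273 = 3·7·13. Inclusion–exclusion on these primes:
1120 − ⌊1120/3⌋ − ⌊1120/7⌋ − ⌊1120/13⌋ + ⌊1120/21⌋ + ⌊1120/39⌋ + ⌊1120/91⌋ − ⌊1120/273⌋ = 590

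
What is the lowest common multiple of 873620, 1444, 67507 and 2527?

103960780

lcm(873620, 1444) = 873620·1444/gcd = 1261507280/1444 = 873620
lcm(873620, 67507) = 873620·67507/gcd = 58975465340/3971 = 14851540
lcm(14851540, 2527) = 14851540·2527/gcd = 37529841580/361 = 103960780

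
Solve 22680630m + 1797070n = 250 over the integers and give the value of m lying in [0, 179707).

Euclid: 22680630 = 12·1797070 + 1115790; 1797070 = 1·1115790 + 681280; 1115790 = 1·681280 + 434510; 681280 = 1·434510 + 246770; 434510 = 1·246770 + 187740; 246770 = 1·187740 + 59030; 187740 = 3·59030 + 10650; 59030 = 5·10650 + 5780; 10650 = 1·5780 + 4870; 5780 = 1·4870 + 910; 4870 = 5·910 + 320; 910 = 2·320 + 270; 320 = 1·270 + 50; 270 = 5·50 + 20; 50 = 2·20 + 10; 20 = 2·10 + 0 → gcd = 10; 250 = 10·25.
Back-substitution yields 22680630·(73064) + 1797070·(-922133) = 10, so one solution is m = 73064·25 = 1826600, n = -922133·25 = -23053325.
Solutions in m differ by 1797070/10 = 179707; the one in [0, 179707) is 1826600 mod 179707 = 29530.

29530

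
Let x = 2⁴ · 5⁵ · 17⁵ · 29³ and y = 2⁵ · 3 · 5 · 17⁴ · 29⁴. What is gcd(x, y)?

min exponent per shared prime: 2⁴ · 5 · 17⁴ · 29³ = 162959493520

162959493520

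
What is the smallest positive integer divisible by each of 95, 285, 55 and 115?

72105

95 = 5 · 19; 285 = 3 · 5 · 19; 55 = 5 · 11; 115 = 5 · 23
lcm takes max exponent of each prime: 3 · 5 · 11 · 19 · 23 = 72105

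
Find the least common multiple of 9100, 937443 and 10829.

9100 = 2² · 5² · 7 · 13; 937443 = 3 · 13² · 43²; 10829 = 7² · 13 · 17
lcm takes max exponent of each prime: 2² · 3 · 5² · 7² · 13² · 17 · 43² = 78089001900

78089001900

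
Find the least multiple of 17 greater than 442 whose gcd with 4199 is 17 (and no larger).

459

4199 = 17·247. Any k with gcd(k, 4199) = 17 is a multiple of 17, say 17s, with s coprime to 247.
Need s > 442/17, so s ≥ 27. First s ≥ 27 with gcd(s, 247) = 1 is s = 27. Thus k = 17·27 = 459.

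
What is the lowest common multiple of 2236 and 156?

6708

gcd first: 2236 = 14·156 + 52; 156 = 3·52 + 0 → gcd = 52
lcm = 2236·156/gcd = 348816/52 = 6708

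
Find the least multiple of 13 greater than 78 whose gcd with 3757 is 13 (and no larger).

91

3757 = 13·289. Any k with gcd(k, 3757) = 13 is a multiple of 13, say 13s, with s coprime to 289.
Need s > 78/13, so s ≥ 7. First s ≥ 7 with gcd(s, 289) = 1 is s = 7. Thus k = 13·7 = 91.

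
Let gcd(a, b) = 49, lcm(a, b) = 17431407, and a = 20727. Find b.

Using ab = gcd(a,b)·lcm(a,b) = 49·17431407 = 854138943, we get b = 854138943/20727 = 41209.

41209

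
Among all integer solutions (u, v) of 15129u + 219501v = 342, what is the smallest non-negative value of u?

9213

Euclid: 219501 = 14·15129 + 7695; 15129 = 1·7695 + 7434; 7695 = 1·7434 + 261; 7434 = 28·261 + 126; 261 = 2·126 + 9; 126 = 14·9 + 0 → gcd = 9; 342 = 9·38.
Back-substitution yields 15129·(-1683) + 219501·(116) = 9, so one solution is u = -1683·38 = -63954, v = 116·38 = 4408.
Solutions in u differ by 219501/9 = 24389; the one in [0, 24389) is -63954 mod 24389 = 9213.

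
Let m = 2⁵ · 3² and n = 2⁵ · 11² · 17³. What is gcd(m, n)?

min exponent per shared prime: 2⁵ = 32

32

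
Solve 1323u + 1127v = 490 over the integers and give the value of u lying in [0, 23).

gcd(1323, 1127) = 49 (Euclid: 1323 = 1·1127 + 196; 1127 = 5·196 + 147; 196 = 1·147 + 49; 147 = 3·49 + 0), and 49 | 490.
Extended Euclid: 1323·(6) + 1127·(-7) = 49. Scale by 10: u₀ = 60.
General solution u = u₀ + 23t; reducing mod 23 gives u = 14 (and v = -16).

14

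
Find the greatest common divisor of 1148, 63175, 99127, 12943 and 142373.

7

1148 = 2² · 7 · 41; 63175 = 5² · 7 · 19²; 99127 = 7³ · 17²; 12943 = 7 · 43²; 142373 = 7 · 11 · 43²
gcd takes min exponent of each prime: 7 = 7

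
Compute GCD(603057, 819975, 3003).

39

gcd(603057, 819975): 819975 = 1·603057 + 216918; 603057 = 2·216918 + 169221; 216918 = 1·169221 + 47697; 169221 = 3·47697 + 26130; 47697 = 1·26130 + 21567; 26130 = 1·21567 + 4563; 21567 = 4·4563 + 3315; 4563 = 1·3315 + 1248; 3315 = 2·1248 + 819; 1248 = 1·819 + 429; 819 = 1·429 + 390; 429 = 1·390 + 39; 390 = 10·39 + 0 → 39
gcd(39, 3003): 3003 = 77·39 + 0 → 39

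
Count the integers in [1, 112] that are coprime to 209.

97

Prime factors of 209: 11, 19. Count integers ≤ 112 divisible by none of them.
By inclusion–exclusion: 112 − ⌊112/11⌋ − ⌊112/19⌋ + ⌊112/209⌋ = 97.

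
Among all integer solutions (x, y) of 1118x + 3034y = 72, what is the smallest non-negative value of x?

342

gcd(1118, 3034) = 2 (Euclid: 3034 = 2·1118 + 798; 1118 = 1·798 + 320; 798 = 2·320 + 158; 320 = 2·158 + 4; 158 = 39·4 + 2; 4 = 2·2 + 0), and 2 | 72.
Extended Euclid: 1118·(-749) + 3034·(276) = 2. Scale by 36: x₀ = -26964.
General solution x = x₀ + 1517t; reducing mod 1517 gives x = 342 (and y = -126).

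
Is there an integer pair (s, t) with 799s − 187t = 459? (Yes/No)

By Bézout, 799s − 187t = 459 has integer solutions iff gcd(799, 187) | 459.
Euclid: 799 = 4·187 + 51; 187 = 3·51 + 34; 51 = 1·34 + 17; 34 = 2·17 + 0. gcd = 17; 459 mod 17 = 0. Yes.

Yes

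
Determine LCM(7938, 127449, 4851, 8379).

lcm(7938, 127449) = 7938·127449/gcd = 1011690162/441 = 2294082
lcm(2294082, 4851) = 2294082·4851/gcd = 11128591782/441 = 25234902
lcm(25234902, 8379) = 25234902·8379/gcd = 211443243858/441 = 479463138

479463138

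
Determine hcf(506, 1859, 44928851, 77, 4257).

11

gcd(506, 1859): 1859 = 3·506 + 341; 506 = 1·341 + 165; 341 = 2·165 + 11; 165 = 15·11 + 0 → 11
gcd(11, 44928851): 44928851 = 4084441·11 + 0 → 11
gcd(11, 77): 77 = 7·11 + 0 → 11
gcd(11, 4257): 4257 = 387·11 + 0 → 11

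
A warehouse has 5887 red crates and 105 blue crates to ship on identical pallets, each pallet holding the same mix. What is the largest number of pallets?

7

5887 = 7 · 29²
105 = 3 · 5 · 7
Common: 7 = 7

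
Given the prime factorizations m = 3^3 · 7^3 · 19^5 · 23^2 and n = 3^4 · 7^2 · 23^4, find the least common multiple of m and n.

max exponent per prime: 3^4 · 7^3 · 19^5 · 23^4 = 19251230224855797

19251230224855797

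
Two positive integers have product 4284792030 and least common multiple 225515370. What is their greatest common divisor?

From gcd × lcm = mn: gcd = 4284792030 / 225515370 = 19.

19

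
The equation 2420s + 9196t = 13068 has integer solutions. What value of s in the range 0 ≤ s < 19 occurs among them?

13

Euclid: 9196 = 3·2420 + 1936; 2420 = 1·1936 + 484; 1936 = 4·484 + 0 → gcd = 484; 13068 = 484·27.
Back-substitution yields 2420·(4) + 9196·(-1) = 484, so one solution is s = 4·27 = 108, t = -1·27 = -27.
Solutions in s differ by 9196/484 = 19; the one in [0, 19) is 108 mod 19 = 13.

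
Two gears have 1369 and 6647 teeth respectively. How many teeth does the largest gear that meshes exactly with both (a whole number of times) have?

1369 = 37²
6647 = 17² · 23
Common: 1 = 1

1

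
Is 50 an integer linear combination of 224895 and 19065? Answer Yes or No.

By Bézout, 224895s − 19065t = 50 has integer solutions iff gcd(224895, 19065) | 50.
Euclid: 224895 = 11·19065 + 15180; 19065 = 1·15180 + 3885; 15180 = 3·3885 + 3525; 3885 = 1·3525 + 360; 3525 = 9·360 + 285; 360 = 1·285 + 75; 285 = 3·75 + 60; 75 = 1·60 + 15; 60 = 4·15 + 0. gcd = 15; 50 mod 15 = 5. No.

No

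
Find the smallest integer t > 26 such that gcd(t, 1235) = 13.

1235 = 13·95. Any t with gcd(t, 1235) = 13 is a multiple of 13, say 13s, with s coprime to 95.
Need s > 26/13, so s ≥ 3. First s ≥ 3 with gcd(s, 95) = 1 is s = 3. Thus t = 13·3 = 39.

39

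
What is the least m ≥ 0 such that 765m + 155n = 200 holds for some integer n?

11

Reduce mod 155: 765m ≡ 200 (mod 155). With g = gcd(765, 155) = 5 dividing 200, divide through: 153m ≡ 40 (mod 31).
Since gcd(153, 31) = 1, m ≡ 40·(153)⁻¹ ≡ 11 (mod 31). Smallest non-negative: 11.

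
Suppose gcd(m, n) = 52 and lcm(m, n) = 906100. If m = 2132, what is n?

22100

Using mn = gcd(m,n)·lcm(m,n) = 52·906100 = 47117200, we get n = 47117200/2132 = 22100.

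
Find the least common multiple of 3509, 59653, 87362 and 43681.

43069466

lcm(3509, 59653) = 3509·59653/gcd = 209322377/3509 = 59653
lcm(59653, 87362) = 59653·87362/gcd = 5211405386/121 = 43069466
lcm(43069466, 43681) = 43069466·43681/gcd = 1881317344346/43681 = 43069466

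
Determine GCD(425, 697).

425 = 5² · 17
697 = 17 · 41
Common: 17 = 17

17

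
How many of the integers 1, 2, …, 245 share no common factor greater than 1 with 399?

399 = 3·7·19. Inclusion–exclusion on these primes:
245 − ⌊245/3⌋ − ⌊245/7⌋ − ⌊245/19⌋ + ⌊245/21⌋ + ⌊245/57⌋ + ⌊245/133⌋ − ⌊245/399⌋ = 133

133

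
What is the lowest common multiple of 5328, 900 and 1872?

1731600

5328 = 2⁴ · 3² · 37; 900 = 2² · 3² · 5²; 1872 = 2⁴ · 3² · 13
lcm takes max exponent of each prime: 2⁴ · 3² · 5² · 13 · 37 = 1731600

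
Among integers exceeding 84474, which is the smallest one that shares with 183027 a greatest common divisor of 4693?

Multiples of 4693 above 84474: 4693·19, 4693·20, … . Need the cofactor coprime to 183027/4693 = 39.
Checking s = 19, 20, … the first with gcd(s, 39) = 1 is s = 19, giving 89167.

89167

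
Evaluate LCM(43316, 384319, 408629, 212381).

133846871903836

43316 = 2² · 7² · 13 · 17; 384319 = 13 · 17 · 37 · 47; 408629 = 13 · 17 · 43²; 212381 = 13 · 17 · 31²
lcm takes max exponent of each prime: 2² · 7² · 13 · 17 · 31² · 37 · 43² · 47 = 133846871903836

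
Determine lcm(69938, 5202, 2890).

3147210

69938 = 2 · 11² · 17²; 5202 = 2 · 3² · 17²; 2890 = 2 · 5 · 17²
lcm takes max exponent of each prime: 2 · 3² · 5 · 11² · 17² = 3147210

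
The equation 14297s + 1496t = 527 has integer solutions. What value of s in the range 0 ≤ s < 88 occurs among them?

gcd(14297, 1496) = 17 (Euclid: 14297 = 9·1496 + 833; 1496 = 1·833 + 663; 833 = 1·663 + 170; 663 = 3·170 + 153; 170 = 1·153 + 17; 153 = 9·17 + 0), and 17 | 527.
Extended Euclid: 14297·(9) + 1496·(-86) = 17. Scale by 31: s₀ = 279.
General solution s = s₀ + 88k; reducing mod 88 gives s = 15 (and t = -143).

15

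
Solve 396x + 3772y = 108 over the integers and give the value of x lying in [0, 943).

86

Euclid: 3772 = 9·396 + 208; 396 = 1·208 + 188; 208 = 1·188 + 20; 188 = 9·20 + 8; 20 = 2·8 + 4; 8 = 2·4 + 0 → gcd = 4; 108 = 4·27.
Back-substitution yields 396·(-381) + 3772·(40) = 4, so one solution is x = -381·27 = -10287, y = 40·27 = 1080.
Solutions in x differ by 3772/4 = 943; the one in [0, 943) is -10287 mod 943 = 86.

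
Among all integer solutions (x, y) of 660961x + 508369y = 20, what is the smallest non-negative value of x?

274507

Euclid: 660961 = 1·508369 + 152592; 508369 = 3·152592 + 50593; 152592 = 3·50593 + 813; 50593 = 62·813 + 187; 813 = 4·187 + 65; 187 = 2·65 + 57; 65 = 1·57 + 8; 57 = 7·8 + 1; 8 = 8·1 + 0 → gcd = 1; 20 = 1·20.
Back-substitution yields 660961·(-62530) + 508369·(81299) = 1, so one solution is x = -62530·20 = -1250600, y = 81299·20 = 1625980.
Solutions in x differ by 508369/1 = 508369; the one in [0, 508369) is -1250600 mod 508369 = 274507.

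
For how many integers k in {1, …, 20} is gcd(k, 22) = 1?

Prime factors of 22: 2, 11. Count integers ≤ 20 divisible by none of them.
By inclusion–exclusion: 20 − ⌊20/2⌋ − ⌊20/11⌋ + ⌊20/22⌋ = 9.

9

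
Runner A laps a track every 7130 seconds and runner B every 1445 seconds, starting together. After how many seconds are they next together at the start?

7130 = 2 · 5 · 23 · 31; 1445 = 5 · 17²
max exponents: 2 · 5 · 17² · 23 · 31 = 2060570

2060570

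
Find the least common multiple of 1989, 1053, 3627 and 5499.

1989 = 3² · 13 · 17; 1053 = 3⁴ · 13; 3627 = 3² · 13 · 31; 5499 = 3² · 13 · 47
lcm takes max exponent of each prime: 3⁴ · 13 · 17 · 31 · 47 = 26081757

26081757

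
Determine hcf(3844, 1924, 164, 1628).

gcd(3844, 1924): 3844 = 1·1924 + 1920; 1924 = 1·1920 + 4; 1920 = 480·4 + 0 → 4
gcd(4, 164): 164 = 41·4 + 0 → 4
gcd(4, 1628): 1628 = 407·4 + 0 → 4

4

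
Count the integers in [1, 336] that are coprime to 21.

Prime factors of 21: 3, 7. Count integers ≤ 336 divisible by none of them.
By inclusion–exclusion: 336 − ⌊336/3⌋ − ⌊336/7⌋ + ⌊336/21⌋ = 192.

192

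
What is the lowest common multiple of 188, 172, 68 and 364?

12505948

188 = 2² · 47; 172 = 2² · 43; 68 = 2² · 17; 364 = 2² · 7 · 13
lcm takes max exponent of each prime: 2² · 7 · 13 · 17 · 43 · 47 = 12505948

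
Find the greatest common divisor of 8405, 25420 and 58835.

205

gcd(8405, 25420): 25420 = 3·8405 + 205; 8405 = 41·205 + 0 → 205
gcd(205, 58835): 58835 = 287·205 + 0 → 205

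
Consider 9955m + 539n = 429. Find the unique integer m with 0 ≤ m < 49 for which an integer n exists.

23

Reduce mod 539: 9955m ≡ 429 (mod 539). With g = gcd(9955, 539) = 11 dividing 429, divide through: 905m ≡ 39 (mod 49).
Since gcd(905, 49) = 1, m ≡ 39·(905)⁻¹ ≡ 23 (mod 49). Smallest non-negative: 23.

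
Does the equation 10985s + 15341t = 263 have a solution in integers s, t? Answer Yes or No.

Yes

gcd(10985, 15341): 15341 = 1·10985 + 4356; 10985 = 2·4356 + 2273; 4356 = 1·2273 + 2083; 2273 = 1·2083 + 190; 2083 = 10·190 + 183; 190 = 1·183 + 7; 183 = 26·7 + 1; 7 = 7·1 + 0 → 1
1 divides 263, so a solution exists.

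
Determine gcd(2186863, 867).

2186863 = 7 · 17² · 23 · 47
867 = 3 · 17²
Common: 17² = 289

289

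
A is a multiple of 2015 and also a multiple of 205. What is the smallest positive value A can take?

82615

2015 = 5 · 13 · 31; 205 = 5 · 41
max exponents: 5 · 13 · 31 · 41 = 82615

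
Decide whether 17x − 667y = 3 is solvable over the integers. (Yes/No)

gcd(17, 667): 667 = 39·17 + 4; 17 = 4·4 + 1; 4 = 4·1 + 0 → 1
1 divides 3, so a solution exists.

Yes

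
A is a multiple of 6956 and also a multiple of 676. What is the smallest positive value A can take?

1175564

gcd first: 6956 = 10·676 + 196; 676 = 3·196 + 88; 196 = 2·88 + 20; 88 = 4·20 + 8; 20 = 2·8 + 4; 8 = 2·4 + 0 → gcd = 4
lcm = 6956·676/gcd = 4702256/4 = 1175564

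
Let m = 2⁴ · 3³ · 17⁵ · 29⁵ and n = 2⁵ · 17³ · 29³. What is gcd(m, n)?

1917170512

min exponent per shared prime: 2⁴ · 17³ · 29³ = 1917170512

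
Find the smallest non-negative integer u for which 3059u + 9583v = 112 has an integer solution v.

188

gcd(3059, 9583) = 7 (Euclid: 9583 = 3·3059 + 406; 3059 = 7·406 + 217; 406 = 1·217 + 189; 217 = 1·189 + 28; 189 = 6·28 + 21; 28 = 1·21 + 7; 21 = 3·7 + 0), and 7 | 112.
Extended Euclid: 3059·(354) + 9583·(-113) = 7. Scale by 16: u₀ = 5664.
General solution u = u₀ + 1369t; reducing mod 1369 gives u = 188 (and v = -60).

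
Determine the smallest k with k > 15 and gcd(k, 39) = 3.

gcd(k, 39) = 3 forces 3 | k; write k = 3s. Then gcd(3s, 3·13) = 3·gcd(s, 13), so need gcd(s, 13) = 1.
3s > 15 gives s ≥ 6. The least s ≥ 6 coprime to 13 is 6, so k = 3·6 = 18.

18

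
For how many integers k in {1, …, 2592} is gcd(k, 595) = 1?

1673

595 = 5·7·17. Inclusion–exclusion on these primes:
2592 − ⌊2592/5⌋ − ⌊2592/7⌋ − ⌊2592/17⌋ + ⌊2592/35⌋ + ⌊2592/85⌋ + ⌊2592/119⌋ − ⌊2592/595⌋ = 1673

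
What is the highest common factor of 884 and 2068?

Euclid: 2068 = 2·884 + 300; 884 = 2·300 + 284; 300 = 1·284 + 16; 284 = 17·16 + 12; 16 = 1·12 + 4; 12 = 3·4 + 0. Last nonzero remainder: 4.

4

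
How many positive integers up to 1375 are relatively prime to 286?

577

286 = 2·11·13. Inclusion–exclusion on these primes:
1375 − ⌊1375/2⌋ − ⌊1375/11⌋ − ⌊1375/13⌋ + ⌊1375/22⌋ + ⌊1375/26⌋ + ⌊1375/143⌋ − ⌊1375/286⌋ = 577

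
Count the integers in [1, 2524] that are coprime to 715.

1694

Prime factors of 715: 5, 11, 13. Count integers ≤ 2524 divisible by none of them.
By inclusion–exclusion: 2524 − ⌊2524/5⌋ − ⌊2524/11⌋ − ⌊2524/13⌋ + ⌊2524/55⌋ + ⌊2524/65⌋ + ⌊2524/143⌋ − ⌊2524/715⌋ = 1694.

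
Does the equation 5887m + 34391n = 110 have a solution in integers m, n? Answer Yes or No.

No

gcd(5887, 34391): 34391 = 5·5887 + 4956; 5887 = 1·4956 + 931; 4956 = 5·931 + 301; 931 = 3·301 + 28; 301 = 10·28 + 21; 28 = 1·21 + 7; 21 = 3·7 + 0 → 7
7 does not divide 110, so a solution does not exist.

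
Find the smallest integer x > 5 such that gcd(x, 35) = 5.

10

Multiples of 5 above 5: 5·2, 5·3, … . Need the cofactor coprime to 35/5 = 7.
Checking s = 2, 3, … the first with gcd(s, 7) = 1 is s = 2, giving 10.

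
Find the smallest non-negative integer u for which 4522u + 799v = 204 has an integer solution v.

11

gcd(4522, 799) = 17 (Euclid: 4522 = 5·799 + 527; 799 = 1·527 + 272; 527 = 1·272 + 255; 272 = 1·255 + 17; 255 = 15·17 + 0), and 17 | 204.
Extended Euclid: 4522·(-3) + 799·(17) = 17. Scale by 12: u₀ = -36.
General solution u = u₀ + 47t; reducing mod 47 gives u = 11 (and v = -62).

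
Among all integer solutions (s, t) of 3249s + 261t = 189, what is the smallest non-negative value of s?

15

Reduce mod 261: 3249s ≡ 189 (mod 261). With g = gcd(3249, 261) = 9 dividing 189, divide through: 361s ≡ 21 (mod 29).
Since gcd(361, 29) = 1, s ≡ 21·(361)⁻¹ ≡ 15 (mod 29). Smallest non-negative: 15.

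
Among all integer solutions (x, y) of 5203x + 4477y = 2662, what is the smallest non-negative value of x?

16

Euclid: 5203 = 1·4477 + 726; 4477 = 6·726 + 121; 726 = 6·121 + 0 → gcd = 121; 2662 = 121·22.
Back-substitution yields 5203·(-6) + 4477·(7) = 121, so one solution is x = -6·22 = -132, y = 7·22 = 154.
Solutions in x differ by 4477/121 = 37; the one in [0, 37) is -132 mod 37 = 16.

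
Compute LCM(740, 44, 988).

740 = 2² · 5 · 37; 44 = 2² · 11; 988 = 2² · 13 · 19
lcm takes max exponent of each prime: 2² · 5 · 11 · 13 · 19 · 37 = 2010580

2010580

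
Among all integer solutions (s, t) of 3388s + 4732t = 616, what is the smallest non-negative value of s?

77

Reduce mod 4732: 3388s ≡ 616 (mod 4732). With g = gcd(3388, 4732) = 28 dividing 616, divide through: 121s ≡ 22 (mod 169).
Since gcd(121, 169) = 1, s ≡ 22·(121)⁻¹ ≡ 77 (mod 169). Smallest non-negative: 77.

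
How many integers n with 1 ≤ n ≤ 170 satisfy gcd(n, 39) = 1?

Prime factors of 39: 3, 13. Count integers ≤ 170 divisible by none of them.
By inclusion–exclusion: 170 − ⌊170/3⌋ − ⌊170/13⌋ + ⌊170/39⌋ = 105.

105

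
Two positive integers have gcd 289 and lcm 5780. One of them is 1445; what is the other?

1156

Using mn = gcd(m,n)·lcm(m,n) = 289·5780 = 1670420, we get n = 1670420/1445 = 1156.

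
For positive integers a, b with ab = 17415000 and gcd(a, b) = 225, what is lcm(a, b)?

For any two positive integers, gcd × lcm equals their product. Hence lcm = 17415000 / 225 = 77400.

77400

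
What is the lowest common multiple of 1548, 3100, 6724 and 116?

58484175300

lcm(1548, 3100) = 1548·3100/gcd = 4798800/4 = 1199700
lcm(1199700, 6724) = 1199700·6724/gcd = 8066782800/4 = 2016695700
lcm(2016695700, 116) = 2016695700·116/gcd = 233936701200/4 = 58484175300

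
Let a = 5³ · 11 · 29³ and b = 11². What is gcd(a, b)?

min exponent per shared prime: 11 = 11

11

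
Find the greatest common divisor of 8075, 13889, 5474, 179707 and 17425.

17

gcd(8075, 13889): 13889 = 1·8075 + 5814; 8075 = 1·5814 + 2261; 5814 = 2·2261 + 1292; 2261 = 1·1292 + 969; 1292 = 1·969 + 323; 969 = 3·323 + 0 → 323
gcd(323, 5474): 5474 = 16·323 + 306; 323 = 1·306 + 17; 306 = 18·17 + 0 → 17
gcd(17, 179707): 179707 = 10571·17 + 0 → 17
gcd(17, 17425): 17425 = 1025·17 + 0 → 17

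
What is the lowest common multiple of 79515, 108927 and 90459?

26794408095

79515 = 3³ · 5 · 19 · 31; 108927 = 3² · 7² · 13 · 19; 90459 = 3² · 19 · 23²
lcm takes max exponent of each prime: 3³ · 5 · 7² · 13 · 19 · 23² · 31 = 26794408095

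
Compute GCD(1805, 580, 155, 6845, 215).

1805 = 5 · 19²; 580 = 2² · 5 · 29; 155 = 5 · 31; 6845 = 5 · 37²; 215 = 5 · 43
gcd takes min exponent of each prime: 5 = 5

5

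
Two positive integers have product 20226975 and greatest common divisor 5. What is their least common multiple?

4045395

For any two positive integers, gcd × lcm equals their product. Hence lcm = 20226975 / 5 = 4045395.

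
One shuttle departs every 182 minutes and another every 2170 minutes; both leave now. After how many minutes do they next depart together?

28210

gcd first: 2170 = 11·182 + 168; 182 = 1·168 + 14; 168 = 12·14 + 0 → gcd = 14
lcm = 182·2170/gcd = 394940/14 = 28210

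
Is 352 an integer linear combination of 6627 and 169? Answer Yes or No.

gcd(6627, 169): 6627 = 39·169 + 36; 169 = 4·36 + 25; 36 = 1·25 + 11; 25 = 2·11 + 3; 11 = 3·3 + 2; 3 = 1·2 + 1; 2 = 2·1 + 0 → 1
1 divides 352, so a solution exists.

Yes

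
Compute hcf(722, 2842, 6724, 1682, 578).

gcd(722, 2842): 2842 = 3·722 + 676; 722 = 1·676 + 46; 676 = 14·46 + 32; 46 = 1·32 + 14; 32 = 2·14 + 4; 14 = 3·4 + 2; 4 = 2·2 + 0 → 2
gcd(2, 6724): 6724 = 3362·2 + 0 → 2
gcd(2, 1682): 1682 = 841·2 + 0 → 2
gcd(2, 578): 578 = 289·2 + 0 → 2

2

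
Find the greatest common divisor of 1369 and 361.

1

1369 = 37²
361 = 19²
Common: 1 = 1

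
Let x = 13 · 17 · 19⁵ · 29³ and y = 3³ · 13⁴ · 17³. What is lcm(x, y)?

max exponent per prime: 3³ · 13⁴ · 17³ · 19⁵ · 29³ = 228794687420008660821

228794687420008660821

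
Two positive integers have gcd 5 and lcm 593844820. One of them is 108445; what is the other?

27380

Using mn = gcd(m,n)·lcm(m,n) = 5·593844820 = 2969224100, we get n = 2969224100/108445 = 27380.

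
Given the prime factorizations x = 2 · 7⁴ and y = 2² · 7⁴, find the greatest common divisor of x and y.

min exponent per shared prime: 2 · 7⁴ = 4802

4802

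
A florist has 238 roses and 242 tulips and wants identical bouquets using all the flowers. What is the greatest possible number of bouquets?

238 = 2 · 7 · 17
242 = 2 · 11²
Common: 2 = 2

2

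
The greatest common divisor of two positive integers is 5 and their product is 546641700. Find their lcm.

109328340

For any two positive integers, gcd × lcm equals their product. Hence lcm = 546641700 / 5 = 109328340.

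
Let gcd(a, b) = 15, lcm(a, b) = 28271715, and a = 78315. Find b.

Using ab = gcd(a,b)·lcm(a,b) = 15·28271715 = 424075725, we get b = 424075725/78315 = 5415.

5415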